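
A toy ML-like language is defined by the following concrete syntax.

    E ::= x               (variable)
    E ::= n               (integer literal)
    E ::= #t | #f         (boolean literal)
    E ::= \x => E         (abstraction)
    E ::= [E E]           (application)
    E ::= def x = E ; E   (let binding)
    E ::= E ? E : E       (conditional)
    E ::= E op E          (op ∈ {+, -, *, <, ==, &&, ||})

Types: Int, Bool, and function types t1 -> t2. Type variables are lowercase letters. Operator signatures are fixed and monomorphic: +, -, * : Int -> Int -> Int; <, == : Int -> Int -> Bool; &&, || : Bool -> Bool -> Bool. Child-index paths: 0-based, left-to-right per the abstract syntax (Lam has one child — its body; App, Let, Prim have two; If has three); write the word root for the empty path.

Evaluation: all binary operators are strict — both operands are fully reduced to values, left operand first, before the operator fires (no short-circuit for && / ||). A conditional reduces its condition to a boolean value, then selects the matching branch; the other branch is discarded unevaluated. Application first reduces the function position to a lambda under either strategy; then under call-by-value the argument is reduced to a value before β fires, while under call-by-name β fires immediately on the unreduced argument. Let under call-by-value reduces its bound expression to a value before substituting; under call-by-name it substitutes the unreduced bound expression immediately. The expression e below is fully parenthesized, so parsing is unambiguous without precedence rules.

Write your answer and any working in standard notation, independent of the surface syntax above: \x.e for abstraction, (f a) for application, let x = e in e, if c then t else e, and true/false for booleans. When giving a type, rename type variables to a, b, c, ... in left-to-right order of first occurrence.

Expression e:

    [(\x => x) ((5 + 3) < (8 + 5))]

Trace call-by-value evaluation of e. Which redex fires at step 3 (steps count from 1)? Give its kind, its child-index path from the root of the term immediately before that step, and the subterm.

Answer: delta at 1 : (8 < 13)

Trace:
step 0: ((\x.x) ((5 + 3) < (8 + 5)))
step 1: [delta@1.0] ((\x.x) (8 < (8 + 5)))
step 2: [delta@1.1] ((\x.x) (8 < 13))
step 3: [delta@1] ((\x.x) true)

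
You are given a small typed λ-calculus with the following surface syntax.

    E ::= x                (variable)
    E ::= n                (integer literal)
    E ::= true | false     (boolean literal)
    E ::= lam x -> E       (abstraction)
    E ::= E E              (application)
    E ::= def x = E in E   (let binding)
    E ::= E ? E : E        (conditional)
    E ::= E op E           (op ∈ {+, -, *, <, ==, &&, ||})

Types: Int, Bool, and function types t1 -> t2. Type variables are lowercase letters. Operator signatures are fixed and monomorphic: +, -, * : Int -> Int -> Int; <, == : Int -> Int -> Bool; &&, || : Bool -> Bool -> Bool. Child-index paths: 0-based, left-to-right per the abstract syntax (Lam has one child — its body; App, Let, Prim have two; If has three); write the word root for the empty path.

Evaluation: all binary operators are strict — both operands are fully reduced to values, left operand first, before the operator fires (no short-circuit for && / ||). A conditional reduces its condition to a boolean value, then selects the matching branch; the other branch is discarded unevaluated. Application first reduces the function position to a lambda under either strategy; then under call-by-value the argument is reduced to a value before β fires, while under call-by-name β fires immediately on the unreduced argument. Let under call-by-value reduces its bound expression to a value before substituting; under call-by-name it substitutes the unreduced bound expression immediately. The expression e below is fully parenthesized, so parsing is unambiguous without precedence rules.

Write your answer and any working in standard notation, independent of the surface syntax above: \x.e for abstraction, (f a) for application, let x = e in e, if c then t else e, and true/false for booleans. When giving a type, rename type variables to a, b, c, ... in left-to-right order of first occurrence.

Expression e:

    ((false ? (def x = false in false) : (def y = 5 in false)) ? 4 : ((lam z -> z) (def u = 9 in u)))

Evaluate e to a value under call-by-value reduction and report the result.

Answer: 9

Trace:
step 0: (if (if false then (let x = false in false) else (let y = 5 in false)) then 4 else ((\z.z) (let u = 9 in u)))
step 1: [if@0] (if (let y = 5 in false) then 4 else ((\z.z) (let u = 9 in u)))
step 2: [let@0] (if false then 4 else ((\z.z) (let u = 9 in u)))
step 3: [if@root] ((\z.z) (let u = 9 in u))
step 4: [let@1] ((\z.z) 9)
step 5: [beta@root] 9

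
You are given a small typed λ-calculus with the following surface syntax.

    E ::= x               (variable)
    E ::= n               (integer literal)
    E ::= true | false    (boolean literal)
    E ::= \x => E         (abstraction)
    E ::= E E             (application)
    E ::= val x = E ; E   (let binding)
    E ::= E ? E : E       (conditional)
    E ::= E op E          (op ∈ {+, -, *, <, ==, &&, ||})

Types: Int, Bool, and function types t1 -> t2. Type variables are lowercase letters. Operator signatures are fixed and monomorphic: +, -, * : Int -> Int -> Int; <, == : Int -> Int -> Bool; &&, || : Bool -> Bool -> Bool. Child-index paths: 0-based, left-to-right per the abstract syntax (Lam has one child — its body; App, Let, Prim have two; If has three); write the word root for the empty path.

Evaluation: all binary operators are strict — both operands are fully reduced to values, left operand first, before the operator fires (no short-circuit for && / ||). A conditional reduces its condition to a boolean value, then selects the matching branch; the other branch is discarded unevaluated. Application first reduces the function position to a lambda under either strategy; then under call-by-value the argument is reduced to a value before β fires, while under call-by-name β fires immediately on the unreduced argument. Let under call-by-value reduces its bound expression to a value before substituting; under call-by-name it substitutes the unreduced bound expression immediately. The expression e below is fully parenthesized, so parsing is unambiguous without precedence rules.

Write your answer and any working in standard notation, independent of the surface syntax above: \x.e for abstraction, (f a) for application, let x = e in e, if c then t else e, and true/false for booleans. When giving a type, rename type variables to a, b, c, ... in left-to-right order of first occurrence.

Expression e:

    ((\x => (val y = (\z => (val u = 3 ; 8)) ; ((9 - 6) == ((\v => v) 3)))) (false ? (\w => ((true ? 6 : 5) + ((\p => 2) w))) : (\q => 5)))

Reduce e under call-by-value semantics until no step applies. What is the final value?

Answer: true

Working:
step 0: ((\x.(let y = (\z.(let u = 3 in 8)) in ((9 - 6) == ((\v.v) 3)))) (if false then (\w.((if true then 6 else 5) + ((\p.2) w))) else (\q.5)))
step 1: [if@1] ((\x.(let y = (\z.(let u = 3 in 8)) in ((9 - 6) == ((\v.v) 3)))) (\q.5))
step 2: [beta@root] (let y = (\z.(let u = 3 in 8)) in ((9 - 6) == ((\v.v) 3)))
step 3: [let@root] ((9 - 6) == ((\v.v) 3))
step 4: [delta@0] (3 == ((\v.v) 3))
step 5: [beta@1] (3 == 3)
step 6: [delta@root] true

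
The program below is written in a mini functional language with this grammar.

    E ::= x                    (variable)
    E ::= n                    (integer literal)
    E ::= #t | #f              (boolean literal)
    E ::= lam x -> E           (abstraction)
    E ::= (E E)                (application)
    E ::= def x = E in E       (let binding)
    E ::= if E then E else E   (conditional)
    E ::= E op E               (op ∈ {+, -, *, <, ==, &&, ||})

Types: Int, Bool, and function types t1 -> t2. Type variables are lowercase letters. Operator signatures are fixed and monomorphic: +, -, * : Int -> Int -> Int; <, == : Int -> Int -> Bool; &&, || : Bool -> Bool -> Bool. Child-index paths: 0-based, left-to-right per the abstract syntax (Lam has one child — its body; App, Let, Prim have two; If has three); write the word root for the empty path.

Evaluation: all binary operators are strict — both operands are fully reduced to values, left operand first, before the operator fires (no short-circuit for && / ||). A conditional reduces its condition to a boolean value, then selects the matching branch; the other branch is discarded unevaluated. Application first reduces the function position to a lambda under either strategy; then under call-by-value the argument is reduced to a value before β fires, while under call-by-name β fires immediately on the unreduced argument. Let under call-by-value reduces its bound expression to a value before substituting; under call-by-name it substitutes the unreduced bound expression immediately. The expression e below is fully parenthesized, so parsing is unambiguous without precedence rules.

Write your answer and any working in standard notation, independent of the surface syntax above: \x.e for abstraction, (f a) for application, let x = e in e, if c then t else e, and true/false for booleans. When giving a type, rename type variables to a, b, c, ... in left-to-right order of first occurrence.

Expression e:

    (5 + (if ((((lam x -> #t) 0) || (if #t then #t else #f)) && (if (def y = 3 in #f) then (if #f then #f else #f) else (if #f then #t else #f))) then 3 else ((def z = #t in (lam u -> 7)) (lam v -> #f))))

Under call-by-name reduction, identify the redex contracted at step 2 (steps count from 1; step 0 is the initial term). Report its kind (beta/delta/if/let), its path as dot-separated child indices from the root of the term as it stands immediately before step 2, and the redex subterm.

Derivation:
step 0: (5 + (if ((((\x.true) 0) || (if true then true else false)) && (if (let y = 3 in false) then (if false then false else false) else (if false then true else false))) then 3 else ((let z = true in (\u.7)) (\v.false))))
step 1: [beta@1.0.0.0] (5 + (if ((true || (if true then true else false)) && (if (let y = 3 in false) then (if false then false else false) else (if false then true else false))) then 3 else ((let z = true in (\u.7)) (\v.false))))
step 2: [if@1.0.0.1] (5 + (if ((true || true) && (if (let y = 3 in false) then (if false then false else false) else (if false then true else false))) then 3 else ((let z = true in (\u.7)) (\v.false))))

Answer: if at 1.0.0.1 : (if true then true else false)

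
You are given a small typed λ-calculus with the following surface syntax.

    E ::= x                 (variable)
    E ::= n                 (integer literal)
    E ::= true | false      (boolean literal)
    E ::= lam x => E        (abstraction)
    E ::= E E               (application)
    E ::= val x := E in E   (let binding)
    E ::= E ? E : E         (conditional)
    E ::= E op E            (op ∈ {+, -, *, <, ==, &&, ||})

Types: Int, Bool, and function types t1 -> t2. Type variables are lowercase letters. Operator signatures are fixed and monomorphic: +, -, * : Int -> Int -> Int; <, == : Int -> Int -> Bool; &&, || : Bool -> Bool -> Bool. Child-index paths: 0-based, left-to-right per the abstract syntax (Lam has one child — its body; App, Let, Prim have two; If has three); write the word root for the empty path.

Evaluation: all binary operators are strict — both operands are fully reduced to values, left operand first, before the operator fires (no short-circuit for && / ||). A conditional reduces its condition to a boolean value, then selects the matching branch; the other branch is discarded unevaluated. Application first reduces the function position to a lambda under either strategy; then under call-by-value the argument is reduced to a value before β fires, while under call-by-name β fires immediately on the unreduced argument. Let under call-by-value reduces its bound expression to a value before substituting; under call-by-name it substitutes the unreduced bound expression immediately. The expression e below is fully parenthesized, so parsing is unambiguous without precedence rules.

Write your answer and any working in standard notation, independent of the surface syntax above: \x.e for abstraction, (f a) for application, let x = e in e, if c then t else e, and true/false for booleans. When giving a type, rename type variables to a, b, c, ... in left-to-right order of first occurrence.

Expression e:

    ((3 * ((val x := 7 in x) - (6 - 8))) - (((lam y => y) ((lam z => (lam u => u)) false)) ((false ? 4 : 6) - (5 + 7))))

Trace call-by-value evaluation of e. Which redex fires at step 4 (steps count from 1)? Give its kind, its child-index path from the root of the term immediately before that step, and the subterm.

Working:
step 0: ((3 * ((let x = 7 in x) - (6 - 8))) - (((\y.y) ((\z.(\u.u)) false)) ((if false then 4 else 6) - (5 + 7))))
step 1: [let@0.1.0] ((3 * (7 - (6 - 8))) - (((\y.y) ((\z.(\u.u)) false)) ((if false then 4 else 6) - (5 + 7))))
step 2: [delta@0.1.1] ((3 * (7 - -2)) - (((\y.y) ((\z.(\u.u)) false)) ((if false then 4 else 6) - (5 + 7))))
step 3: [delta@0.1] ((3 * 9) - (((\y.y) ((\z.(\u.u)) false)) ((if false then 4 else 6) - (5 + 7))))
step 4: [delta@0] (27 - (((\y.y) ((\z.(\u.u)) false)) ((if false then 4 else 6) - (5 + 7))))

Answer: delta at 0 : (3 * 9)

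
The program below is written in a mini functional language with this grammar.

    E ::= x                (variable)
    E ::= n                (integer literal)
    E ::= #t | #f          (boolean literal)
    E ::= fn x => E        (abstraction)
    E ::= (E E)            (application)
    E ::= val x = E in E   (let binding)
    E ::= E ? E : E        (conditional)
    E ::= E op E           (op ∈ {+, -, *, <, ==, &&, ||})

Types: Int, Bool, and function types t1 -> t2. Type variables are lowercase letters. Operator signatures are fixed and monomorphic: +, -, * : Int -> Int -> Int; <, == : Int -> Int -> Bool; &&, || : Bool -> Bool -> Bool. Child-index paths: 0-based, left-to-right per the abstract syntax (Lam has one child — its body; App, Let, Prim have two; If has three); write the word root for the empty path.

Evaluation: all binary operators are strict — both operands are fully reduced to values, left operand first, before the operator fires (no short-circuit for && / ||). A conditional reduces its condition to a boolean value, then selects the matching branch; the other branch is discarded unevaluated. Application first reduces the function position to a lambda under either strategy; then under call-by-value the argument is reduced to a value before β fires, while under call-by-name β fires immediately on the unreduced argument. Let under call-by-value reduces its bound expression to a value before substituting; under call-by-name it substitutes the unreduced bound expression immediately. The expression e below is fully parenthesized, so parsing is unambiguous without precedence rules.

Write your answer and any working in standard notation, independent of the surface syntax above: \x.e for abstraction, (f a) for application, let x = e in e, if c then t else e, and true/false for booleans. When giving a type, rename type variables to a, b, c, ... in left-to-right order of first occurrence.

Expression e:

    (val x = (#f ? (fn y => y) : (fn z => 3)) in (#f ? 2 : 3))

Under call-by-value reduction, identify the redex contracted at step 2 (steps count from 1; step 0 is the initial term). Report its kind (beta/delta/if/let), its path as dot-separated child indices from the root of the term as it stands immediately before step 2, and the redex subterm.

Answer: let at root : (let x = (\z.3) in (if false then 2 else 3))

Working:
step 0: (let x = (if false then (\y.y) else (\z.3)) in (if false then 2 else 3))
step 1: [if@0] (let x = (\z.3) in (if false then 2 else 3))
step 2: [let@root] (if false then 2 else 3)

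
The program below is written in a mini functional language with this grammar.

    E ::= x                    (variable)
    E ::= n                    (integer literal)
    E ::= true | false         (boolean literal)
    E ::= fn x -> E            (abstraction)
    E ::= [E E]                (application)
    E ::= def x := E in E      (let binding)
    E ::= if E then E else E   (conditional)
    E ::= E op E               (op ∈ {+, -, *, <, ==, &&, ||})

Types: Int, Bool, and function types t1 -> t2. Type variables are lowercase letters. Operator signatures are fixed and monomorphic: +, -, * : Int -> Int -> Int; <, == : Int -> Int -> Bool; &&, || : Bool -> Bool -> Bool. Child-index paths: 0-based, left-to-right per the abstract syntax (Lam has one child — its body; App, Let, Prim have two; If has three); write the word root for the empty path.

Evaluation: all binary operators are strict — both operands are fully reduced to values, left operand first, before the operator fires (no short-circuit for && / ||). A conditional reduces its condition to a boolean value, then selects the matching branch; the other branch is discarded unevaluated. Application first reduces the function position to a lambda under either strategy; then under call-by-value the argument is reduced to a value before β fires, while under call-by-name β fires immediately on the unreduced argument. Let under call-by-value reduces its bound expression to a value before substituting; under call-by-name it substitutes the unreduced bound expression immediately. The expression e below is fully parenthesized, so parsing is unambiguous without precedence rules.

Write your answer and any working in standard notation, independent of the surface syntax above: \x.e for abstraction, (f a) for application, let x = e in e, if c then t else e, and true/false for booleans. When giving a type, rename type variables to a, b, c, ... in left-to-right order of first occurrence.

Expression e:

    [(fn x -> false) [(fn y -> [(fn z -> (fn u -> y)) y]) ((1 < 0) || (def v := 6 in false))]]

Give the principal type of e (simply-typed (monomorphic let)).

Answer: Bool

Trace:
\x._ : a -> Bool
y : b
\u._ : d -> b
\z._ : c -> d -> b
y : b
  unify c -> d -> b ~ b -> e
  unify c ~ b
  unify d -> b ~ e
_ _ : d -> b
\y._ : b -> d -> b
  unify Int ~ Int
  unify Int ~ Int
  unify Bool ~ Bool
let v : Int
  unify Bool ~ Bool
  unify b -> d -> b ~ Bool -> f
  unify b ~ Bool
  unify d -> Bool ~ f
_ _ : d -> Bool
  unify a -> Bool ~ (d -> Bool) -> g
  unify a ~ d -> Bool
  unify Bool ~ g
_ _ : Bool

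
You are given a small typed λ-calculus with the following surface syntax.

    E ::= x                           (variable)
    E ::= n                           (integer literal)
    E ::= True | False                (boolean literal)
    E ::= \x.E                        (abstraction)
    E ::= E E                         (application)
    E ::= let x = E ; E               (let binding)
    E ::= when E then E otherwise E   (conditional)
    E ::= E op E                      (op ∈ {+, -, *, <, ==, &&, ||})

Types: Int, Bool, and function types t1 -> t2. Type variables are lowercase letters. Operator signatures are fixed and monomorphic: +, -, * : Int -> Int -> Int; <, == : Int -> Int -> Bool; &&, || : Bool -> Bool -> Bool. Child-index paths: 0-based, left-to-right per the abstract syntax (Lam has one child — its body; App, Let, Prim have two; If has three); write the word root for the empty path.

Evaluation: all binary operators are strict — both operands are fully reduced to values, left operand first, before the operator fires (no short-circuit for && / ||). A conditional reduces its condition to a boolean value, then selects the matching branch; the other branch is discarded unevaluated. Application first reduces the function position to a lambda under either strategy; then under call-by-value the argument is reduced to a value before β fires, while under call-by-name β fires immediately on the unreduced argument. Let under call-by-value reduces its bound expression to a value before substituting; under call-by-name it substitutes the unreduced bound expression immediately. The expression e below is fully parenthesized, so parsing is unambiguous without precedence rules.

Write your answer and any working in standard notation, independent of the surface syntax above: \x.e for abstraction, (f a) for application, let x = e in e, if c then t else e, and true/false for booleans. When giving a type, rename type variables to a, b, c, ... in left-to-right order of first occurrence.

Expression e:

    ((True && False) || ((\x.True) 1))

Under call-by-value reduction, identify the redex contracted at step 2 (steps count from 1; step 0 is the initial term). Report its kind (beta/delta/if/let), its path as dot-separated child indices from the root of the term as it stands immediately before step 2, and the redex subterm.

Derivation:
step 0: ((true && false) || ((\x.true) 1))
step 1: [delta@0] (false || ((\x.true) 1))
step 2: [beta@1] (false || true)

Answer: beta at 1 : ((\x.true) 1)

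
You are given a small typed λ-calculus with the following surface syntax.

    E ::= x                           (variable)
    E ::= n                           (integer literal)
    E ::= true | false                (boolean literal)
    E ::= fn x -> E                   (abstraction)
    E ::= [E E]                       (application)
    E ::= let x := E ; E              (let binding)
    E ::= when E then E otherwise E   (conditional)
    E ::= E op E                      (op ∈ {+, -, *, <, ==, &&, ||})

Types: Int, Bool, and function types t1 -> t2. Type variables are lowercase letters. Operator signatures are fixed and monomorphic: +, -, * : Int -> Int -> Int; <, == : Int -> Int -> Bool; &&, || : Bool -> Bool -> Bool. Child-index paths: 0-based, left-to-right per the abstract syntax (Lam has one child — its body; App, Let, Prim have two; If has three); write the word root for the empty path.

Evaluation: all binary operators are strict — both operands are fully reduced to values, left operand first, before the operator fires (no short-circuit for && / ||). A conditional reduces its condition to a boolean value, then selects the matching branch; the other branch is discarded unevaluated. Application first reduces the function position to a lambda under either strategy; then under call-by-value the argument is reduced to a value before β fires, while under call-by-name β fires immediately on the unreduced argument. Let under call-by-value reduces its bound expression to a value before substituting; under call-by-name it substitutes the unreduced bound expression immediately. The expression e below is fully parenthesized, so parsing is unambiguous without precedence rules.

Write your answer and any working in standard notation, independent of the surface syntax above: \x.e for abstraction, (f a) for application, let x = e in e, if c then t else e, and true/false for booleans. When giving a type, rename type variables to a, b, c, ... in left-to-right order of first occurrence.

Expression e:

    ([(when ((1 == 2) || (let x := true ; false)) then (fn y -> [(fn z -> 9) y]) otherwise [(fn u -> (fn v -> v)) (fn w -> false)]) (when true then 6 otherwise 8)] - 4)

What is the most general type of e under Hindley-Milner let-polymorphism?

Answer: Int

Trace:
  unify Int ~ Int
  unify Int ~ Int
  unify Bool ~ Bool
let x : Bool
  unify Bool ~ Bool
  unify Bool ~ Bool
\z._ : b -> Int
y : a
  unify b -> Int ~ a -> c
  unify b ~ a
  unify Int ~ c
_ _ : Int
\y._ : a -> Int
v : e
\v._ : e -> e
\u._ : d -> e -> e
\w._ : f -> Bool
  unify d -> e -> e ~ (f -> Bool) -> g
  unify d ~ f -> Bool
  unify e -> e ~ g
_ _ : e -> e
  unify a -> Int ~ e -> e
  unify a ~ e
  unify Int ~ e
  unify Bool ~ Bool
  unify Int ~ Int
  unify Int -> Int ~ Int -> h
  unify Int ~ Int
  unify Int ~ h
_ _ : Int
  unify Int ~ Int
  unify Int ~ Int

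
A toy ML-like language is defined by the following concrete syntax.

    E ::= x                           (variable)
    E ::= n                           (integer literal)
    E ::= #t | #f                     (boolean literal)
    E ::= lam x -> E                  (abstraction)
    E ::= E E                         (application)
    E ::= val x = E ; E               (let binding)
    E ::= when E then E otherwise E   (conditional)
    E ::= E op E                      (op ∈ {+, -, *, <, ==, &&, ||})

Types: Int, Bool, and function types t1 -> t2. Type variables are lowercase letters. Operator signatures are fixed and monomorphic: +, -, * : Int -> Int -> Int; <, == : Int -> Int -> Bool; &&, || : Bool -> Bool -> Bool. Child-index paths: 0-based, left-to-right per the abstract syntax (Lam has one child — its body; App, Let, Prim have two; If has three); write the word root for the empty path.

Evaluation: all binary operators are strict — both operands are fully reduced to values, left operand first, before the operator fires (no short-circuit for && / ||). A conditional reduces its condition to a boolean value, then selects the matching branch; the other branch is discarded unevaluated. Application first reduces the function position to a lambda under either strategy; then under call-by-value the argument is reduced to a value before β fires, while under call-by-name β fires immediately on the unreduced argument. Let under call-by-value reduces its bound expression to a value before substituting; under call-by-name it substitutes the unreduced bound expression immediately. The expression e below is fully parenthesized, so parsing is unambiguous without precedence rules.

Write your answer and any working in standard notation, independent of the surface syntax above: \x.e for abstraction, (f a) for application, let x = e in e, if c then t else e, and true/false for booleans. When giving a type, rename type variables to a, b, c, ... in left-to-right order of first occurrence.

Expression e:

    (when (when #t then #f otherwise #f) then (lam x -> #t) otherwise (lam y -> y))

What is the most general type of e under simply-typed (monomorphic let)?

Answer: Bool -> Bool

Working:
  unify Bool ~ Bool
  unify Bool ~ Bool
  unify Bool ~ Bool
\x._ : a -> Bool
y : b
\y._ : b -> b
  unify a -> Bool ~ b -> b
  unify a ~ b
  unify Bool ~ b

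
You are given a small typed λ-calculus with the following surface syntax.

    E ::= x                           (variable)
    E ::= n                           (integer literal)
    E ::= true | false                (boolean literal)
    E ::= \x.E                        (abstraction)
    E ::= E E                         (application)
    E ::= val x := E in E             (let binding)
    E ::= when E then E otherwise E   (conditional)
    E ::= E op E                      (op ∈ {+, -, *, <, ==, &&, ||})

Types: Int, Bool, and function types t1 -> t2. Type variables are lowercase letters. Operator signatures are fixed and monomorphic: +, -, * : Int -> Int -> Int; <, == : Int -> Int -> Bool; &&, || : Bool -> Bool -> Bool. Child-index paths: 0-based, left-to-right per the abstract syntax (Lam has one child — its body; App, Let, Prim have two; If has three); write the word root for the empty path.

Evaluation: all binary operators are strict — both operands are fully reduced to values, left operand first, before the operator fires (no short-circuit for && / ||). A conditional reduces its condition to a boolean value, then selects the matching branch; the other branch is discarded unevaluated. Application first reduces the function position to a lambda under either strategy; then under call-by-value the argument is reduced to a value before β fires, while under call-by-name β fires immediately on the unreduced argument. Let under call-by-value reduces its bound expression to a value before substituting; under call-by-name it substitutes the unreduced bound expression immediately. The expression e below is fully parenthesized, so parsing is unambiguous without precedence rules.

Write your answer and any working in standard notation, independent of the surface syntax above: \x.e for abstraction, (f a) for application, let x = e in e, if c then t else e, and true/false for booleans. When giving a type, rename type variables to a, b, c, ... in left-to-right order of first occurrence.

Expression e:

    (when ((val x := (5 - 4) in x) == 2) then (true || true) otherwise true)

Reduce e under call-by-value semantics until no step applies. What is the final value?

Answer: true

Trace:
step 0: (if ((let x = (5 - 4) in x) == 2) then (true || true) else true)
step 1: [delta@0.0.0] (if ((let x = 1 in x) == 2) then (true || true) else true)
step 2: [let@0.0] (if (1 == 2) then (true || true) else true)
step 3: [delta@0] (if false then (true || true) else true)
step 4: [if@root] true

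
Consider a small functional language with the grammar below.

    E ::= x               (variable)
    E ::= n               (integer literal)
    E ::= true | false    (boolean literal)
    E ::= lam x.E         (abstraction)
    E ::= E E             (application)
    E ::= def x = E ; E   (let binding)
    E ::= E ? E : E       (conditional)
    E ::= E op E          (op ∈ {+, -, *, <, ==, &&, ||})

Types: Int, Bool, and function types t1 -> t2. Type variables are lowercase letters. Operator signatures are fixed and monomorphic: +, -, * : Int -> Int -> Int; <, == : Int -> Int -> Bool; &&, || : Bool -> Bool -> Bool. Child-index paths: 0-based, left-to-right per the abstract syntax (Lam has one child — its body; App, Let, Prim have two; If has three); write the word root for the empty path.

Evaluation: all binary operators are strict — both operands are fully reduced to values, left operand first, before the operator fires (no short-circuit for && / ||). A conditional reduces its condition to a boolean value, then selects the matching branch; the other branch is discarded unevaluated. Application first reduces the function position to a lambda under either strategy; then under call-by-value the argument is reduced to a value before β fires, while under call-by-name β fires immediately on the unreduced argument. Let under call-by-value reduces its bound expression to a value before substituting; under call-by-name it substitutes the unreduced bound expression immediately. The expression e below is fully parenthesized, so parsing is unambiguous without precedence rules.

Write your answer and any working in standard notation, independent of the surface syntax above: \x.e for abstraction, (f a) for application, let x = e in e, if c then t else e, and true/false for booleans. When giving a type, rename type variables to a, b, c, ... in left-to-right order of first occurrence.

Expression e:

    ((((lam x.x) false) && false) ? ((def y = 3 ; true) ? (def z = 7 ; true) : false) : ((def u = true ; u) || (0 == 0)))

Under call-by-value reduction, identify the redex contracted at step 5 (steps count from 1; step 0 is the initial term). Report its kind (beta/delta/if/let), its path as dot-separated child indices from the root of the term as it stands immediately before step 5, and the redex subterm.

Derivation:
step 0: (if (((\x.x) false) && false) then (if (let y = 3 in true) then (let z = 7 in true) else false) else ((let u = true in u) || (0 == 0)))
step 1: [beta@0.0] (if (false && false) then (if (let y = 3 in true) then (let z = 7 in true) else false) else ((let u = true in u) || (0 == 0)))
step 2: [delta@0] (if false then (if (let y = 3 in true) then (let z = 7 in true) else false) else ((let u = true in u) || (0 == 0)))
step 3: [if@root] ((let u = true in u) || (0 == 0))
step 4: [let@0] (true || (0 == 0))
step 5: [delta@1] (true || true)

Answer: delta at 1 : (0 == 0)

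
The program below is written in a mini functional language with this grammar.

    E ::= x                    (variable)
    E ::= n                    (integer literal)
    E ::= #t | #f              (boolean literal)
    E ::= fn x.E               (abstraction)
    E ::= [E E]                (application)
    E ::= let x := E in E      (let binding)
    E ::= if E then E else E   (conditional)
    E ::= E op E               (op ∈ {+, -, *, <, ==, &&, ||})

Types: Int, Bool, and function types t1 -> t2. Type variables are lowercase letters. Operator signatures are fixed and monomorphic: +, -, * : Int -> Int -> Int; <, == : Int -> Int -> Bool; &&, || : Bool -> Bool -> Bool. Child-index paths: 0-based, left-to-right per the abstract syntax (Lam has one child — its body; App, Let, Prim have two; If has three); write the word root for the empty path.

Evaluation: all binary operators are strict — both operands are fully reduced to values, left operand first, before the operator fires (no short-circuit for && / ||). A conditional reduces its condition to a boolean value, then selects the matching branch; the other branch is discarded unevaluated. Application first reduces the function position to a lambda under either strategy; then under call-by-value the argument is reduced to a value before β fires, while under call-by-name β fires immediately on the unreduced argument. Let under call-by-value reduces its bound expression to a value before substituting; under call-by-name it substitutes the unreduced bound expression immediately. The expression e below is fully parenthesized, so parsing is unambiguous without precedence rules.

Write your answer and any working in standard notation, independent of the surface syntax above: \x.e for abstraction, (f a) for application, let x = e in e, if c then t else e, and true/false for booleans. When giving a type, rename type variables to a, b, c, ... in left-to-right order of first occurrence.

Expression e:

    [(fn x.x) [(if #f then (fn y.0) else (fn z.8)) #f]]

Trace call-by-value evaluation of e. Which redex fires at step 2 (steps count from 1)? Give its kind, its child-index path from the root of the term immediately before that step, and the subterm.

Working:
step 0: ((\x.x) ((if false then (\y.0) else (\z.8)) false))
step 1: [if@1.0] ((\x.x) ((\z.8) false))
step 2: [beta@1] ((\x.x) 8)

Answer: beta at 1 : ((\z.8) false)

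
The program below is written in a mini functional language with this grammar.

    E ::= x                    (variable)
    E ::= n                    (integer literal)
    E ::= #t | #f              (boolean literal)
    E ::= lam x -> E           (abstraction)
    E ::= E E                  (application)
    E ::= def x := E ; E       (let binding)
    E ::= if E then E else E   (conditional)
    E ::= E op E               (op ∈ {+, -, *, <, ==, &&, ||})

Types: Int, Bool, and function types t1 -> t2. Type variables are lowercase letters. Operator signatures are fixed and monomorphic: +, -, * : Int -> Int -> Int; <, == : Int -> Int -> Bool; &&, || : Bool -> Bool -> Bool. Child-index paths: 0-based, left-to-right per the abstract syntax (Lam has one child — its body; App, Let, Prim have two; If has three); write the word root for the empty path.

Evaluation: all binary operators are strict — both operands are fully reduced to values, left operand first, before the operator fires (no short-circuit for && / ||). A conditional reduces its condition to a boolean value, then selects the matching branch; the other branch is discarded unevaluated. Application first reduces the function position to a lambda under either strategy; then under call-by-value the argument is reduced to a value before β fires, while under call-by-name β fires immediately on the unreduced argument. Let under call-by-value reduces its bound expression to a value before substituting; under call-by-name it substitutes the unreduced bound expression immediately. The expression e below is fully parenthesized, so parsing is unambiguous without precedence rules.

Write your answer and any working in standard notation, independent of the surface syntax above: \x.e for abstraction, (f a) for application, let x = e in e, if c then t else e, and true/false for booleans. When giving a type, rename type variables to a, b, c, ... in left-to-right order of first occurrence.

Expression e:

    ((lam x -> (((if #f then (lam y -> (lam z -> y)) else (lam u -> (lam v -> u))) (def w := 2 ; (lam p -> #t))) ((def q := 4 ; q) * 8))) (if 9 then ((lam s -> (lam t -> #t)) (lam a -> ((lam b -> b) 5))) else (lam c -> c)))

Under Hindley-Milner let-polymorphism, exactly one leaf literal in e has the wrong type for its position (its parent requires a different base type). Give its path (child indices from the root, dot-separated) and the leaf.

Answer: 1.0 : 9

Derivation:
  unify Bool ~ Bool
y : b
\z._ : c -> b
\y._ : b -> c -> b
u : d
\v._ : e -> d
\u._ : d -> e -> d
  unify b -> c -> b ~ d -> e -> d
  unify b ~ d
  unify c -> d ~ e -> d
  unify c ~ e
  unify d ~ d
let w : Int
\p._ : f -> Bool
  unify d -> e -> d ~ (f -> Bool) -> g
  unify d ~ f -> Bool
  unify e -> f -> Bool ~ g
_ _ : e -> f -> Bool
let q : Int
q : Int
  unify Int ~ Int
  unify Int ~ Int
  unify e -> f -> Bool ~ Int -> h
  unify e ~ Int
  unify f -> Bool ~ h
_ _ : f -> Bool
\x._ : a -> f -> Bool
  unify Int ~ Bool
  FAIL: mismatch Int ~ Bool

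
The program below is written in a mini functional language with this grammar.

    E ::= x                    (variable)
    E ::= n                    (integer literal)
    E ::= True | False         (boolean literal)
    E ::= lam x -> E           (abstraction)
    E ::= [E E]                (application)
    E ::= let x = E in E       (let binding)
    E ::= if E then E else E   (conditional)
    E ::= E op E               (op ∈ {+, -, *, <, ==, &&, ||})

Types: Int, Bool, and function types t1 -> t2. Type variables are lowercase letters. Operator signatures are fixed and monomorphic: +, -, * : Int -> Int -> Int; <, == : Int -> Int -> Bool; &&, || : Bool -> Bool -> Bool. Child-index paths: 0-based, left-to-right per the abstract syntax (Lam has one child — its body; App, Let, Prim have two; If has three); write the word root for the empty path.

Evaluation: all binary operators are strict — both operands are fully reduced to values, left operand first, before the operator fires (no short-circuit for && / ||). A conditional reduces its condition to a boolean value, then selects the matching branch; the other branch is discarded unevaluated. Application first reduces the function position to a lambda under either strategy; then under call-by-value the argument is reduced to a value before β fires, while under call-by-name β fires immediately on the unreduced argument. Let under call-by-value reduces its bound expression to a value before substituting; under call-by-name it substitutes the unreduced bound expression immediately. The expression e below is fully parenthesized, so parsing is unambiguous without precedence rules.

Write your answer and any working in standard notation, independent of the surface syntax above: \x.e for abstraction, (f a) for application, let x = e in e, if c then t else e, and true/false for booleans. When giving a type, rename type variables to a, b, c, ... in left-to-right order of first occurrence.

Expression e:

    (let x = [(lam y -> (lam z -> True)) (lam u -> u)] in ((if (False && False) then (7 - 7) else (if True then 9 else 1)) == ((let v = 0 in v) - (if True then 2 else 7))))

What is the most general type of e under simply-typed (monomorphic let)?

Answer: Bool

Trace:
\z._ : b -> Bool
\y._ : a -> b -> Bool
u : c
\u._ : c -> c
  unify a -> b -> Bool ~ (c -> c) -> d
  unify a ~ c -> c
  unify b -> Bool ~ d
_ _ : b -> Bool
let x : b -> Bool
  unify Bool ~ Bool
  unify Bool ~ Bool
  unify Bool ~ Bool
  unify Int ~ Int
  unify Int ~ Int
  unify Bool ~ Bool
  unify Int ~ Int
  unify Int ~ Int
  unify Int ~ Int
let v : Int
v : Int
  unify Int ~ Int
  unify Bool ~ Bool
  unify Int ~ Int
  unify Int ~ Int
  unify Int ~ Int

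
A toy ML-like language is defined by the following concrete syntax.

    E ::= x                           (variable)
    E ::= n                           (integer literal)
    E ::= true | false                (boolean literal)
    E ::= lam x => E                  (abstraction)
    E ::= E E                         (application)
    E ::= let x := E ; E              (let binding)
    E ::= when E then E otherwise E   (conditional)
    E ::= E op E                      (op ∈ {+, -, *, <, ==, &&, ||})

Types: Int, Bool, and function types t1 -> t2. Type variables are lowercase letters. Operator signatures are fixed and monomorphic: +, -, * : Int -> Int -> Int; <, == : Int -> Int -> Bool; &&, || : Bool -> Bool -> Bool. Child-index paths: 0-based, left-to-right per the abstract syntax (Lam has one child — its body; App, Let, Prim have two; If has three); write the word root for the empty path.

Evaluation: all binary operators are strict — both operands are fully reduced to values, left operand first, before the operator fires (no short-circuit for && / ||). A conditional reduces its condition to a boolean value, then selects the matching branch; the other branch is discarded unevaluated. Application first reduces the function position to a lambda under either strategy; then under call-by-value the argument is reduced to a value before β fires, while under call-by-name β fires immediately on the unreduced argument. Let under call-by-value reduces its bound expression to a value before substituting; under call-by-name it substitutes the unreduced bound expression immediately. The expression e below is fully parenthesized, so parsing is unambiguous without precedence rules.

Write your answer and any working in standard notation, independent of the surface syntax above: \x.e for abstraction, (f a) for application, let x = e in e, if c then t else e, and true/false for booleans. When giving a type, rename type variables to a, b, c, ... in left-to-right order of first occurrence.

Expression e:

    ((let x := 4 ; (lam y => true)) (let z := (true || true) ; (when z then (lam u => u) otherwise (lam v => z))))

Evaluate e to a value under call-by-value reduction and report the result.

Derivation:
step 0: ((let x = 4 in (\y.true)) (let z = (true || true) in (if z then (\u.u) else (\v.z))))
step 1: [let@0] ((\y.true) (let z = (true || true) in (if z then (\u.u) else (\v.z))))
step 2: [delta@1.0] ((\y.true) (let z = true in (if z then (\u.u) else (\v.z))))
step 3: [let@1] ((\y.true) (if true then (\u.u) else (\v.true)))
step 4: [if@1] ((\y.true) (\u.u))
step 5: [beta@root] true

Answer: true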